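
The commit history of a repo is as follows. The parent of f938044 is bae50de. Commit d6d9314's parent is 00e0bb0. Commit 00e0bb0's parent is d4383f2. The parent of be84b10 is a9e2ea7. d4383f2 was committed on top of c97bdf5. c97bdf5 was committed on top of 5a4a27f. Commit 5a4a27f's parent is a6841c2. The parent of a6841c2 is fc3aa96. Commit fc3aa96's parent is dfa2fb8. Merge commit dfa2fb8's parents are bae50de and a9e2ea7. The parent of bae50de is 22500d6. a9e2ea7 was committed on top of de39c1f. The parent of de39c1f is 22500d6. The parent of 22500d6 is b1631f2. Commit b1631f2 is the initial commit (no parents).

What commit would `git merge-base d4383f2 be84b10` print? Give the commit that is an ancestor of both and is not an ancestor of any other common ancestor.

a9e2ea7

Ancestors of d4383f2: {22500d6, 5a4a27f, a6841c2, a9e2ea7, b1631f2, bae50de, c97bdf5, d4383f2, de39c1f, dfa2fb8, fc3aa96}.
Ancestors of be84b10: {22500d6, a9e2ea7, b1631f2, be84b10, de39c1f}.
Common ancestors: {22500d6, a9e2ea7, b1631f2, de39c1f}.
Among these, a9e2ea7 is not an ancestor of any other common ancestor — it is the merge base.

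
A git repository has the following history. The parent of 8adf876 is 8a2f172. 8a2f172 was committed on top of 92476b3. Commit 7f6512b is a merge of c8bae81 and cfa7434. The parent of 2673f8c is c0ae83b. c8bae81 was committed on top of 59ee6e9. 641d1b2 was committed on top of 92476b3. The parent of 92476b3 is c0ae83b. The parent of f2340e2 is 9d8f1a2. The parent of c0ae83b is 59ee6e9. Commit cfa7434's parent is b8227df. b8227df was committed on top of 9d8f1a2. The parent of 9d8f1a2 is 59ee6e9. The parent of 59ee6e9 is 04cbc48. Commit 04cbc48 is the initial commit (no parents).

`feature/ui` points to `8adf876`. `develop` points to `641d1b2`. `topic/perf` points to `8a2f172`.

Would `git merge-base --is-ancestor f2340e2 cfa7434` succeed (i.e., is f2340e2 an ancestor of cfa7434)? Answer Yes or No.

No

Ancestors of cfa7434: {04cbc48, 59ee6e9, 9d8f1a2, b8227df, cfa7434}.
f2340e2 is not in that set, so it is not an ancestor of cfa7434.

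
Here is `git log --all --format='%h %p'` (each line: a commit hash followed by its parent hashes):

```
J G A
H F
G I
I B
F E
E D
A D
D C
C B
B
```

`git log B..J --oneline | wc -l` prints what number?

6

Reachable from J: {A, B, C, D, G, I, J}.
Reachable from B: {B}.
In J's history but not B's: {A, C, D, G, I, J} — 6 commits.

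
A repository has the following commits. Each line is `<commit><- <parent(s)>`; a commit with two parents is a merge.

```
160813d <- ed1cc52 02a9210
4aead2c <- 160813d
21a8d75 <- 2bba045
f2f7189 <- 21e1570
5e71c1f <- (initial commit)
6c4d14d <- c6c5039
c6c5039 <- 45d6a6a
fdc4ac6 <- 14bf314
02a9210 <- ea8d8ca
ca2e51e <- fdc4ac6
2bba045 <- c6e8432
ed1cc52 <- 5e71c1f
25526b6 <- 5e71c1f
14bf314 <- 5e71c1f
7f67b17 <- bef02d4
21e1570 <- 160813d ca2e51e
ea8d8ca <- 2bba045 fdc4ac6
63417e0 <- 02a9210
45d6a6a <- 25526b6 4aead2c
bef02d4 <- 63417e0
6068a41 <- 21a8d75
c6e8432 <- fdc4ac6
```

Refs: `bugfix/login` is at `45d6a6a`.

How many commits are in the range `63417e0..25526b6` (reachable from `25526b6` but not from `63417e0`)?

1

Reachable from 25526b6: {25526b6, 5e71c1f}.
Reachable from 63417e0: {02a9210, 14bf314, 2bba045, 5e71c1f, 63417e0, c6e8432, ea8d8ca, fdc4ac6}.
In 25526b6's history but not 63417e0's: {25526b6} — 1 commit.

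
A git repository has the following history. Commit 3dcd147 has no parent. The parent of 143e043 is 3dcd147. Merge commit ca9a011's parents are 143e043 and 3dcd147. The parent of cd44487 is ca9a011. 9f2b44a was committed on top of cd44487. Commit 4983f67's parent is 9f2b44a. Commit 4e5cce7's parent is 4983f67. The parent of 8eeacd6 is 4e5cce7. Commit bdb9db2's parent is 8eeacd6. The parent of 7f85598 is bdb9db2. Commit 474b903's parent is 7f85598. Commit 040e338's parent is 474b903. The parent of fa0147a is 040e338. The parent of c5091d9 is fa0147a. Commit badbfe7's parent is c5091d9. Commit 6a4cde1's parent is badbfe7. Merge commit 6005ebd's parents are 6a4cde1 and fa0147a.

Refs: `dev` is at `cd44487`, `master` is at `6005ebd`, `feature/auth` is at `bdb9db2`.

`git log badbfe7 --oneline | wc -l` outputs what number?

Walking parent pointers from badbfe7: reachable set = {040e338, 143e043, 3dcd147, 474b903, 4983f67, 4e5cce7, 7f85598, 8eeacd6, 9f2b44a, badbfe7, bdb9db2, c5091d9, ca9a011, cd44487, fa0147a}.
That is 15 commits.

15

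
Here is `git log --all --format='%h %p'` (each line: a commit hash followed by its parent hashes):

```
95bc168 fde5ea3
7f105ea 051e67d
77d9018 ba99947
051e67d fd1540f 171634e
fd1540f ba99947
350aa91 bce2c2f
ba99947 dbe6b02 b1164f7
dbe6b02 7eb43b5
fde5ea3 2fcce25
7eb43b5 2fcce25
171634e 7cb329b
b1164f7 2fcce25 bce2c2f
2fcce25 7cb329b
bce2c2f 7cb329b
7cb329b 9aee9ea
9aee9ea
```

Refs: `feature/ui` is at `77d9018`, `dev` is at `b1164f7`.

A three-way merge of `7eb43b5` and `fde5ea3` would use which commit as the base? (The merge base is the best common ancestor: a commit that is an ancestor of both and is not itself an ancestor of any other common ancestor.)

2fcce25

Ancestors of 7eb43b5: {2fcce25, 7cb329b, 7eb43b5, 9aee9ea}.
Ancestors of fde5ea3: {2fcce25, 7cb329b, 9aee9ea, fde5ea3}.
Common ancestors: {2fcce25, 7cb329b, 9aee9ea}.
Among these, 2fcce25 is not an ancestor of any other common ancestor — it is the merge base.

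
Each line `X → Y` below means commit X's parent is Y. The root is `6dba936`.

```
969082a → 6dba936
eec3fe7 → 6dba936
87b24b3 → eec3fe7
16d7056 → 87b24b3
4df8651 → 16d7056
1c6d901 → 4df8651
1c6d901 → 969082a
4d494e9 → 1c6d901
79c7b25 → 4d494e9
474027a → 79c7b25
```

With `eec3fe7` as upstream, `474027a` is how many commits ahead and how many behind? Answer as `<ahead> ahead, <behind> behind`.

8 ahead, 0 behind

Reachable from 474027a: {16d7056, 1c6d901, 474027a, 4d494e9, 4df8651, 6dba936, 79c7b25, 87b24b3, 969082a, eec3fe7}.
Reachable from eec3fe7: {6dba936, eec3fe7}.
Only in 474027a's history (ahead): {16d7056, 1c6d901, 474027a, 4d494e9, 4df8651, 79c7b25, 87b24b3, 969082a} — 8.
Only in eec3fe7's history (behind): {} — 0.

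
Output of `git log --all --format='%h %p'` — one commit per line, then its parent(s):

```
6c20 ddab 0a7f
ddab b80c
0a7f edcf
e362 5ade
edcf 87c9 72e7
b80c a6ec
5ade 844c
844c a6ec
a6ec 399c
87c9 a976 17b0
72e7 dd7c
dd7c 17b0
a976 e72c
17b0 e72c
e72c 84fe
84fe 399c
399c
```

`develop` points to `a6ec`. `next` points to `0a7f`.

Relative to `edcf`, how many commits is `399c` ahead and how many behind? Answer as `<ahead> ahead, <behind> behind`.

Reachable from 399c: {399c}.
Reachable from edcf: {17b0, 399c, 72e7, 84fe, 87c9, a976, dd7c, e72c, edcf}.
Only in 399c's history (ahead): {} — 0.
Only in edcf's history (behind): {17b0, 72e7, 84fe, 87c9, a976, dd7c, e72c, edcf} — 8.

0 ahead, 8 behind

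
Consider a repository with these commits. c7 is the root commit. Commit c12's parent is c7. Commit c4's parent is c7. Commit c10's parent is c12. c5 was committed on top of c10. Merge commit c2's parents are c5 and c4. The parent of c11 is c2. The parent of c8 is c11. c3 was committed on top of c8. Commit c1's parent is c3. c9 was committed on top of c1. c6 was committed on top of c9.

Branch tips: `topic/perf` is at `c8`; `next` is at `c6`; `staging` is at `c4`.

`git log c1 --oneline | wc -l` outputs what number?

10

Walking parent pointers from c1: reachable set = {c1, c10, c11, c12, c2, c3, c4, c5, c7, c8}.
That is 10 commits.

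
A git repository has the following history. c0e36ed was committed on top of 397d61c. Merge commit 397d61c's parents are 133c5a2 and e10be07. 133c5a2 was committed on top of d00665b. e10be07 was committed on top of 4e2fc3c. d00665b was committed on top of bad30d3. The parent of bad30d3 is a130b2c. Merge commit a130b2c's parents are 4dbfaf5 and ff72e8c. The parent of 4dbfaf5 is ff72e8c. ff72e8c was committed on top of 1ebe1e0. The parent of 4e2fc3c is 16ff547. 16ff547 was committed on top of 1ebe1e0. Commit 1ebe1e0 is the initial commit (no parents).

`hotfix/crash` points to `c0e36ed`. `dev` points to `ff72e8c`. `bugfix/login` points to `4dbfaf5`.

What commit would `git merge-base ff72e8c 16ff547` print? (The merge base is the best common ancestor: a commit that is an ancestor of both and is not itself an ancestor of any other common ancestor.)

Ancestors of ff72e8c: {1ebe1e0, ff72e8c}.
Ancestors of 16ff547: {16ff547, 1ebe1e0}.
Common ancestors: {1ebe1e0}.
The only common ancestor is 1ebe1e0, so it is the merge base.

1ebe1e0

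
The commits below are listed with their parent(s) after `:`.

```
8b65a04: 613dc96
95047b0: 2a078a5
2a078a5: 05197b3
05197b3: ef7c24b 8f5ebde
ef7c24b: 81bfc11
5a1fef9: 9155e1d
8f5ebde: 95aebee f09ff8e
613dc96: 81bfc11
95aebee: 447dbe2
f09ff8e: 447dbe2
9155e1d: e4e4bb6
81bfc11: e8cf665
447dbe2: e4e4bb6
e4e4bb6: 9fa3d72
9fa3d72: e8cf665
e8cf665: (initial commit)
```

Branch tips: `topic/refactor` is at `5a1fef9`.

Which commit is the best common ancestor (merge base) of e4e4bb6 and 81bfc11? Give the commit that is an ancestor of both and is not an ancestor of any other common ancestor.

Ancestors of e4e4bb6: {9fa3d72, e4e4bb6, e8cf665}.
Ancestors of 81bfc11: {81bfc11, e8cf665}.
Common ancestors: {e8cf665}.
The only common ancestor is e8cf665, so it is the merge base.

e8cf665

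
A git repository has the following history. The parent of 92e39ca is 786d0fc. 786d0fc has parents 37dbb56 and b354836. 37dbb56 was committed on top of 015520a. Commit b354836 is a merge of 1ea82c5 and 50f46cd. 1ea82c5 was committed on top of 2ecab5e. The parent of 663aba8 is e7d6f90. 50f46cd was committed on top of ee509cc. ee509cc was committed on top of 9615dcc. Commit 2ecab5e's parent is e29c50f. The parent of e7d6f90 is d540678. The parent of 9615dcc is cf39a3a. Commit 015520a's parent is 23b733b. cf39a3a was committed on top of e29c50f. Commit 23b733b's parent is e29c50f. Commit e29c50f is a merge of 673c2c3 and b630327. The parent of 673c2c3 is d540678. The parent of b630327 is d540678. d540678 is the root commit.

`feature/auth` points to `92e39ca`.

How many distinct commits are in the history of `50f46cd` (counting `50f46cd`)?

Walking parent pointers from 50f46cd: reachable set = {50f46cd, 673c2c3, 9615dcc, b630327, cf39a3a, d540678, e29c50f, ee509cc}.
That is 8 commits.

8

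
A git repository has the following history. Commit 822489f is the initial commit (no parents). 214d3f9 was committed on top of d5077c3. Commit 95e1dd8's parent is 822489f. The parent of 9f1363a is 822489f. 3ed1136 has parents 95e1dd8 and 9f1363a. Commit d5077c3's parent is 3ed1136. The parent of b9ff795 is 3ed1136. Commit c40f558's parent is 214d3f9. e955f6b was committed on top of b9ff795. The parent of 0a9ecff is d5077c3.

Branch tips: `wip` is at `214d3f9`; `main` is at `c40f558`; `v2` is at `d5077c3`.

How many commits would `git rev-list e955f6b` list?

Walking parent pointers from e955f6b: reachable set = {3ed1136, 822489f, 95e1dd8, 9f1363a, b9ff795, e955f6b}.
That is 6 commits.

6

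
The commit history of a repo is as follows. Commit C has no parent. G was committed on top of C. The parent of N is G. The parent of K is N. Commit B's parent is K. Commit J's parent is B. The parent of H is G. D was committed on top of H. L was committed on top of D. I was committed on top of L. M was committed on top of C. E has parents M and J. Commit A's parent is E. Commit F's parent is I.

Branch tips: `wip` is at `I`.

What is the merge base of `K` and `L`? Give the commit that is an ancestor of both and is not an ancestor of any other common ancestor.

Ancestors of K: {C, G, K, N}.
Ancestors of L: {C, D, G, H, L}.
Common ancestors: {C, G}.
Among these, G is not an ancestor of any other common ancestor — it is the merge base.

G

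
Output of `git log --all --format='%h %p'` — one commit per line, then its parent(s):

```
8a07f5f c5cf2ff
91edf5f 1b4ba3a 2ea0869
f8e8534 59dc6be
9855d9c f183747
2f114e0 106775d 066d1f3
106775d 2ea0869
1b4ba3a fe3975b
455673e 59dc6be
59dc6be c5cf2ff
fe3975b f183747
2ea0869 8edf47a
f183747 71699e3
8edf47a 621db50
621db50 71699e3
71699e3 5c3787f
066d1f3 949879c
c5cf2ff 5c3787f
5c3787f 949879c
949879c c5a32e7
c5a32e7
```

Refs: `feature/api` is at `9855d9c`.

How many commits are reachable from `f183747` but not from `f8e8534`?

Reachable from f183747: {5c3787f, 71699e3, 949879c, c5a32e7, f183747}.
Reachable from f8e8534: {59dc6be, 5c3787f, 949879c, c5a32e7, c5cf2ff, f8e8534}.
In f183747's history but not f8e8534's: {71699e3, f183747} — 2 commits.

2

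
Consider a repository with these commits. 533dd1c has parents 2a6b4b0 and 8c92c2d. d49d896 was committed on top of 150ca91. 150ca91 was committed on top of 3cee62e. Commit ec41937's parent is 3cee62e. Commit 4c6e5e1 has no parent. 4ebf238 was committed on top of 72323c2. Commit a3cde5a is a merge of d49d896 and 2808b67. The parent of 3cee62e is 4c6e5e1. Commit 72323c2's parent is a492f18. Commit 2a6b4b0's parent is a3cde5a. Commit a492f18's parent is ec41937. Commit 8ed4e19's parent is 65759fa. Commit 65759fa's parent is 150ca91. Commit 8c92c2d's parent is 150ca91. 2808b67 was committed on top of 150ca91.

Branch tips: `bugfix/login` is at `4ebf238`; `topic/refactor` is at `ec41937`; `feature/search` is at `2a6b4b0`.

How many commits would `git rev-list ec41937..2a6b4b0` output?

5

Reachable from 2a6b4b0: {150ca91, 2808b67, 2a6b4b0, 3cee62e, 4c6e5e1, a3cde5a, d49d896}.
Reachable from ec41937: {3cee62e, 4c6e5e1, ec41937}.
In 2a6b4b0's history but not ec41937's: {150ca91, 2808b67, 2a6b4b0, a3cde5a, d49d896} — 5 commits.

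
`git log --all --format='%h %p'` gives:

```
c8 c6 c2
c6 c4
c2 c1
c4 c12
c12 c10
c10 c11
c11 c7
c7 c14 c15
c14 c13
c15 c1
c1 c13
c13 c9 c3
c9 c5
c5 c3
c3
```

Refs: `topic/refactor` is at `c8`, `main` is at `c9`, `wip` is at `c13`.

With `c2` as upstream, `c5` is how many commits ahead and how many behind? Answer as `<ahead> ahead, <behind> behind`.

0 ahead, 4 behind

Reachable from c5: {c3, c5}.
Reachable from c2: {c1, c13, c2, c3, c5, c9}.
Only in c5's history (ahead): {} — 0.
Only in c2's history (behind): {c1, c13, c2, c9} — 4.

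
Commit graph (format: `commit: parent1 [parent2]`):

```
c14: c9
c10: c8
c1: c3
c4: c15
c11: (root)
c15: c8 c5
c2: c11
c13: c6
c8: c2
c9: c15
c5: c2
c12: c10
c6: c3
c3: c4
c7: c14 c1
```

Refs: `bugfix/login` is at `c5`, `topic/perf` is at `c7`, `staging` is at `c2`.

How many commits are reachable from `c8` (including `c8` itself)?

Walking parent pointers from c8: reachable set = {c11, c2, c8}.
That is 3 commits.

3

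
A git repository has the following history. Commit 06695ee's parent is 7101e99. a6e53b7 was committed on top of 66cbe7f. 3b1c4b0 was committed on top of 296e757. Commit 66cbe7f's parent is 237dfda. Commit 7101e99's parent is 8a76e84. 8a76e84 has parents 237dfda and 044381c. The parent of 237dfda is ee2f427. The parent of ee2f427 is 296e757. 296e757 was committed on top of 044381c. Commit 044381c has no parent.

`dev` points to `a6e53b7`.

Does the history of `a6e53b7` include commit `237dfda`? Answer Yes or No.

Ancestors of a6e53b7 (commits reachable by following parents): {044381c, 237dfda, 296e757, 66cbe7f, a6e53b7, ee2f427}.
237dfda is in that set, so it is an ancestor of a6e53b7.

Yes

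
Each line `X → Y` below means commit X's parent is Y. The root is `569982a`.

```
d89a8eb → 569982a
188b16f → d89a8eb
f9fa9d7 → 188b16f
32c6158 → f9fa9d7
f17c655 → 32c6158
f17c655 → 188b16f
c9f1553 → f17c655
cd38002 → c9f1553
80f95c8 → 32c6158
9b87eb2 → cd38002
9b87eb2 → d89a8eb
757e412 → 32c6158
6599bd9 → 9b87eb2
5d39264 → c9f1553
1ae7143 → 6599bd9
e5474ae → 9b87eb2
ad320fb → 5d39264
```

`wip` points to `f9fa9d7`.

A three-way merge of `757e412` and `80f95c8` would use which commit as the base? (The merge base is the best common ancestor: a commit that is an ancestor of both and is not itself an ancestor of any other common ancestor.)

32c6158

Ancestors of 757e412: {188b16f, 32c6158, 569982a, 757e412, d89a8eb, f9fa9d7}.
Ancestors of 80f95c8: {188b16f, 32c6158, 569982a, 80f95c8, d89a8eb, f9fa9d7}.
Common ancestors: {188b16f, 32c6158, 569982a, d89a8eb, f9fa9d7}.
Among these, 32c6158 is not an ancestor of any other common ancestor — it is the merge base.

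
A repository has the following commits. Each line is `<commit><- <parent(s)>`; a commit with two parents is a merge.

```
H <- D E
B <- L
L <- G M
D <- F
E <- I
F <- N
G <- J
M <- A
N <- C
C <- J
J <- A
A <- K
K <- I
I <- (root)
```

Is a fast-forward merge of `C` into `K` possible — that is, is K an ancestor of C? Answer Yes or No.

Yes

A fast-forward from K to C is possible iff K is an ancestor of C.
Ancestors of C: {A, C, I, J, K}.
K is among them, so fast-forward is possible.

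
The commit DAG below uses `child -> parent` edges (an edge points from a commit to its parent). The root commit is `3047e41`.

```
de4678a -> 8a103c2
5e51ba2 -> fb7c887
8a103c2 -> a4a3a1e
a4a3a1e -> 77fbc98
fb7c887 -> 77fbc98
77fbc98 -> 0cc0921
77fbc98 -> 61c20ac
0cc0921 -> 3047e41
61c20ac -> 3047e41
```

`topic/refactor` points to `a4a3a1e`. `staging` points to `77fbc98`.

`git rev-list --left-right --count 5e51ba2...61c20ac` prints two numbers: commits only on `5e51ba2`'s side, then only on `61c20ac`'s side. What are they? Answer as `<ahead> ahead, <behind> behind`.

4 ahead, 0 behind

Reachable from 5e51ba2: {0cc0921, 3047e41, 5e51ba2, 61c20ac, 77fbc98, fb7c887}.
Reachable from 61c20ac: {3047e41, 61c20ac}.
Only in 5e51ba2's history (ahead): {0cc0921, 5e51ba2, 77fbc98, fb7c887} — 4.
Only in 61c20ac's history (behind): {} — 0.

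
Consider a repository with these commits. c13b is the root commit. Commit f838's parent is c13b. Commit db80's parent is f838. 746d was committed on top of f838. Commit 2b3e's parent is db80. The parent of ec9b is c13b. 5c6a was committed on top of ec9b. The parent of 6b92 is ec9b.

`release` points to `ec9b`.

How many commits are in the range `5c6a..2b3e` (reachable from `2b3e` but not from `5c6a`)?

3

Reachable from 2b3e: {2b3e, c13b, db80, f838}.
Reachable from 5c6a: {5c6a, c13b, ec9b}.
In 2b3e's history but not 5c6a's: {2b3e, db80, f838} — 3 commits.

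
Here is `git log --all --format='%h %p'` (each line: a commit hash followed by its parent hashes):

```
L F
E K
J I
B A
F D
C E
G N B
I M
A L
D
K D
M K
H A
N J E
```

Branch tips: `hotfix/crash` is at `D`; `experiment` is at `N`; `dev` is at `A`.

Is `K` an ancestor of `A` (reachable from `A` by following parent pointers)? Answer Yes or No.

Ancestors of A: {A, D, F, L}.
K is not in that set, so it is not an ancestor of A.

No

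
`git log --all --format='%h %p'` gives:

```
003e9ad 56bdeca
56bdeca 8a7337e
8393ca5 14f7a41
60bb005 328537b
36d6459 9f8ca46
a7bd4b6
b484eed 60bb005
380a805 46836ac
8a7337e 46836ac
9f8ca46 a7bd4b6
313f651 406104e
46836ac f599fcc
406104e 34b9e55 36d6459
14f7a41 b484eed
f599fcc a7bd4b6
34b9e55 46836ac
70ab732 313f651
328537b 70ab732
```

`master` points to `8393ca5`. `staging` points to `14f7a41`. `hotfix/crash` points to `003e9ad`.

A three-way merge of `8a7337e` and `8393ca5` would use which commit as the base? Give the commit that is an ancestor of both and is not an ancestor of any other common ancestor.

Ancestors of 8a7337e: {46836ac, 8a7337e, a7bd4b6, f599fcc}.
Ancestors of 8393ca5: {14f7a41, 313f651, 328537b, 34b9e55, 36d6459, 406104e, 46836ac, 60bb005, 70ab732, 8393ca5, 9f8ca46, a7bd4b6, b484eed, f599fcc}.
Common ancestors: {46836ac, a7bd4b6, f599fcc}.
Among these, 46836ac is not an ancestor of any other common ancestor — it is the merge base.

46836ac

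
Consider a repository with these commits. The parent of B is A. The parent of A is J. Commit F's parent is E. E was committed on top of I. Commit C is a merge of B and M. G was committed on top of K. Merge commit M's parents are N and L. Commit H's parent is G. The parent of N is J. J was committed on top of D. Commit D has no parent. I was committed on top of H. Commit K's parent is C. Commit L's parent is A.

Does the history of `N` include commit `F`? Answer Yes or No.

No

Ancestors of N: {D, J, N}.
F is not in that set, so it is not an ancestor of N.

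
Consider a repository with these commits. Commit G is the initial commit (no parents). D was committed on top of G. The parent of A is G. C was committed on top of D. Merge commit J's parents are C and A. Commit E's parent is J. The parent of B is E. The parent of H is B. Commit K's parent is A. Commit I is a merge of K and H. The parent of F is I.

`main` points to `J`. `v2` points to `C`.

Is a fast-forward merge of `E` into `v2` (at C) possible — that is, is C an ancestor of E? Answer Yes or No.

A fast-forward from C to E is possible iff C is an ancestor of E.
Ancestors of E: {A, C, D, E, G, J}.
C is among them, so fast-forward is possible.

Yes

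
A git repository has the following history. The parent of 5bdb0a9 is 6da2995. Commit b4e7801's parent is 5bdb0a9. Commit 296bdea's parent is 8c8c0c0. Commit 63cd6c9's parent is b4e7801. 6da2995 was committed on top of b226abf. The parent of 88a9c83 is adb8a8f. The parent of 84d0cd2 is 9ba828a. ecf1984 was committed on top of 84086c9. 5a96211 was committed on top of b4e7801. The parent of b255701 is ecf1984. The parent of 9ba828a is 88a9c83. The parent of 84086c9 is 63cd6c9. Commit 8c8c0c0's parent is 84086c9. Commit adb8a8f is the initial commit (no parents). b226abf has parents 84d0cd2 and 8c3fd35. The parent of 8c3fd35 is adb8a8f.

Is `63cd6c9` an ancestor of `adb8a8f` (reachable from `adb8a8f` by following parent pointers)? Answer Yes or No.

No

Ancestors of adb8a8f: {adb8a8f}.
63cd6c9 is not in that set, so it is not an ancestor of adb8a8f.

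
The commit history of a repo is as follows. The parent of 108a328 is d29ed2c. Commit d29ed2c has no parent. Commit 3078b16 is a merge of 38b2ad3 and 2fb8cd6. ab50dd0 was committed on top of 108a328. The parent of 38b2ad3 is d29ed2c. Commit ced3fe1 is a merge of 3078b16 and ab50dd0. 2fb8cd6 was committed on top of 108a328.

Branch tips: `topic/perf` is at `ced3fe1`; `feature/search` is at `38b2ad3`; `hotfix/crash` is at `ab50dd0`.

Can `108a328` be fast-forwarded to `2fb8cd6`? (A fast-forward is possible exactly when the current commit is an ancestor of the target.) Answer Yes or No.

A fast-forward from 108a328 to 2fb8cd6 is possible iff 108a328 is an ancestor of 2fb8cd6.
Ancestors of 2fb8cd6: {108a328, 2fb8cd6, d29ed2c}.
108a328 is among them, so fast-forward is possible.

Yes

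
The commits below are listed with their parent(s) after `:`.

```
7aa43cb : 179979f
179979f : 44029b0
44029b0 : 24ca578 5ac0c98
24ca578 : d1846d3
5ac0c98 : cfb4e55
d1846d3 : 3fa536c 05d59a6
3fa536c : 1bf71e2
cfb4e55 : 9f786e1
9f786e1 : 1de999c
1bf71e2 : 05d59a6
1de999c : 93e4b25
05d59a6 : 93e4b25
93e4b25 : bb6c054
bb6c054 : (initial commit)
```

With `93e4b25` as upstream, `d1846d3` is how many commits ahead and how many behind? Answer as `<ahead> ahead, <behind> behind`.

4 ahead, 0 behind

Reachable from d1846d3: {05d59a6, 1bf71e2, 3fa536c, 93e4b25, bb6c054, d1846d3}.
Reachable from 93e4b25: {93e4b25, bb6c054}.
Only in d1846d3's history (ahead): {05d59a6, 1bf71e2, 3fa536c, d1846d3} — 4.
Only in 93e4b25's history (behind): {} — 0.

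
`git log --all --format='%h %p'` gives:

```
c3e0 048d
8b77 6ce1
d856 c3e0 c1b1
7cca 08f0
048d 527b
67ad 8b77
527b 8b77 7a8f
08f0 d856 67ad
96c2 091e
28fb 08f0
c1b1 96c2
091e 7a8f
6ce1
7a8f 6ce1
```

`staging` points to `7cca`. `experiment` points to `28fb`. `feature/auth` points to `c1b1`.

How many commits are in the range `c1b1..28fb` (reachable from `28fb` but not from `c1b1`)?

8

Reachable from 28fb: {048d, 08f0, 091e, 28fb, 527b, 67ad, 6ce1, 7a8f, 8b77, 96c2, c1b1, c3e0, d856}.
Reachable from c1b1: {091e, 6ce1, 7a8f, 96c2, c1b1}.
In 28fb's history but not c1b1's: {048d, 08f0, 28fb, 527b, 67ad, 8b77, c3e0, d856} — 8 commits.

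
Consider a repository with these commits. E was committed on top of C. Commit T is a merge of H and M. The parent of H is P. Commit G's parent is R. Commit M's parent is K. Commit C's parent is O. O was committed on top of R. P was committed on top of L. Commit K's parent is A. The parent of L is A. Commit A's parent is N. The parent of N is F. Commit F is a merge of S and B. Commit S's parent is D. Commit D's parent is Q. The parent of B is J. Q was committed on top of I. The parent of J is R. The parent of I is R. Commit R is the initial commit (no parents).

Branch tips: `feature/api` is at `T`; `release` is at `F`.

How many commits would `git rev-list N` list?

9

Walking parent pointers from N: reachable set = {B, D, F, I, J, N, Q, R, S}.
That is 9 commits.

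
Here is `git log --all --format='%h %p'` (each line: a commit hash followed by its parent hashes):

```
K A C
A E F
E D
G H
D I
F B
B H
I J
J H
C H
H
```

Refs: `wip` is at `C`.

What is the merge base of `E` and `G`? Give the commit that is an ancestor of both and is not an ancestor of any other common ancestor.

H

Ancestors of E: {D, E, H, I, J}.
Ancestors of G: {G, H}.
Common ancestors: {H}.
The only common ancestor is H, so it is the merge base.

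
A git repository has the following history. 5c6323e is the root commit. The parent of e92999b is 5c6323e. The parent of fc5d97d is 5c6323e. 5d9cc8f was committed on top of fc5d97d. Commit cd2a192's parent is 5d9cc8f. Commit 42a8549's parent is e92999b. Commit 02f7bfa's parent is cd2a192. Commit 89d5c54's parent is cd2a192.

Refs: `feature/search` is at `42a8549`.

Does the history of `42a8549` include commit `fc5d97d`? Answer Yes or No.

Ancestors of 42a8549: {42a8549, 5c6323e, e92999b}.
fc5d97d is not in that set, so it is not an ancestor of 42a8549.

No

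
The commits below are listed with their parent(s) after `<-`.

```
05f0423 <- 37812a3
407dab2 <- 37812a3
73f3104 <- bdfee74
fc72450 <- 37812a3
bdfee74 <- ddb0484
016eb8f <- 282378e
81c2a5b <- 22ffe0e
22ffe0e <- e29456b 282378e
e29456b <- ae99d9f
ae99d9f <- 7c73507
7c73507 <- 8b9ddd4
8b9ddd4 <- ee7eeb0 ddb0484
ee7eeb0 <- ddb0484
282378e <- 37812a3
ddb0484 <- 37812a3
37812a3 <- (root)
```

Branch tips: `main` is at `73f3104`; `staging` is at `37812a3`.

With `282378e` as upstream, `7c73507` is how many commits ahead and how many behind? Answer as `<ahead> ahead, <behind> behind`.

4 ahead, 1 behind

Reachable from 7c73507: {37812a3, 7c73507, 8b9ddd4, ddb0484, ee7eeb0}.
Reachable from 282378e: {282378e, 37812a3}.
Only in 7c73507's history (ahead): {7c73507, 8b9ddd4, ddb0484, ee7eeb0} — 4.
Only in 282378e's history (behind): {282378e} — 1.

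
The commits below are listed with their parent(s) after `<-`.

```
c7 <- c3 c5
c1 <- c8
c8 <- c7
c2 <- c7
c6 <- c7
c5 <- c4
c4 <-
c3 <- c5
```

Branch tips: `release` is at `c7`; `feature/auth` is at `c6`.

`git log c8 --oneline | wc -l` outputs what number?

5

Walking parent pointers from c8: reachable set = {c3, c4, c5, c7, c8}.
That is 5 commits.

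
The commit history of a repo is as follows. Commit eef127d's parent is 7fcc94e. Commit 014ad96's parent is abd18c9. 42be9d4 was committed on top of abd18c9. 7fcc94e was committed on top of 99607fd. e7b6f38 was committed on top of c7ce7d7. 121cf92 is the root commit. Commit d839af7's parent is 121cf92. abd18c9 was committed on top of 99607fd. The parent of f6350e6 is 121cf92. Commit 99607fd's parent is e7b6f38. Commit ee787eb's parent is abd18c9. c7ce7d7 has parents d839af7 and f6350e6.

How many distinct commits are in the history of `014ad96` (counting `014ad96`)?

Walking parent pointers from 014ad96: reachable set = {014ad96, 121cf92, 99607fd, abd18c9, c7ce7d7, d839af7, e7b6f38, f6350e6}.
That is 8 commits.

8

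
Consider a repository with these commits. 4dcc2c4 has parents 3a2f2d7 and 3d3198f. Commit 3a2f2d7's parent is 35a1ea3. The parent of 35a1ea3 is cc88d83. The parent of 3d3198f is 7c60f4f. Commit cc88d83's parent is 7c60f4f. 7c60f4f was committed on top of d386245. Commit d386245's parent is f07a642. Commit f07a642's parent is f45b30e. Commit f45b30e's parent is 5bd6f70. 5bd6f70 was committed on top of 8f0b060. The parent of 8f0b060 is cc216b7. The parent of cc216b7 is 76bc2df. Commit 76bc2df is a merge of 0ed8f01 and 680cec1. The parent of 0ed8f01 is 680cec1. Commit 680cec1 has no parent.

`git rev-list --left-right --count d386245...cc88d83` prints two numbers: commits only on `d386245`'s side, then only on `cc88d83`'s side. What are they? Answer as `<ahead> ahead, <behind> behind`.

Reachable from d386245: {0ed8f01, 5bd6f70, 680cec1, 76bc2df, 8f0b060, cc216b7, d386245, f07a642, f45b30e}.
Reachable from cc88d83: {0ed8f01, 5bd6f70, 680cec1, 76bc2df, 7c60f4f, 8f0b060, cc216b7, cc88d83, d386245, f07a642, f45b30e}.
Only in d386245's history (ahead): {} — 0.
Only in cc88d83's history (behind): {7c60f4f, cc88d83} — 2.

0 ahead, 2 behind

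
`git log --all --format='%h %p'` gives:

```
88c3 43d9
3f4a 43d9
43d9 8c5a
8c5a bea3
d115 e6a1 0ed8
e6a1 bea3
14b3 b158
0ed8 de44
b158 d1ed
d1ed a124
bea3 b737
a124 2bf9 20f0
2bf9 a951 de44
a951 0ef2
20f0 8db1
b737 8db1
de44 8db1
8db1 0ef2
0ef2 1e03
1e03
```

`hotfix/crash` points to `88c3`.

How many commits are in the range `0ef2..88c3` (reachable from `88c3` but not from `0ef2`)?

6

Reachable from 88c3: {0ef2, 1e03, 43d9, 88c3, 8c5a, 8db1, b737, bea3}.
Reachable from 0ef2: {0ef2, 1e03}.
In 88c3's history but not 0ef2's: {43d9, 88c3, 8c5a, 8db1, b737, bea3} — 6 commits.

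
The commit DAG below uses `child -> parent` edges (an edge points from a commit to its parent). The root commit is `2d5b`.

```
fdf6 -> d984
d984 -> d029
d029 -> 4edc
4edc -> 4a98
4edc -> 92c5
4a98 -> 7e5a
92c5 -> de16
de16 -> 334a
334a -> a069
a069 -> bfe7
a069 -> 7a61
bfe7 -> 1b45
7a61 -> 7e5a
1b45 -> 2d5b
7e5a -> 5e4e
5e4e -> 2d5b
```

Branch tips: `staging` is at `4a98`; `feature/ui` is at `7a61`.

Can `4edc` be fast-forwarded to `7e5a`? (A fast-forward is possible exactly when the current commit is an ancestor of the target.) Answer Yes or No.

No

A fast-forward from 4edc to 7e5a is possible iff 4edc is an ancestor of 7e5a.
Ancestors of 7e5a: {2d5b, 5e4e, 7e5a}.
4edc is not among them, so fast-forward is not possible.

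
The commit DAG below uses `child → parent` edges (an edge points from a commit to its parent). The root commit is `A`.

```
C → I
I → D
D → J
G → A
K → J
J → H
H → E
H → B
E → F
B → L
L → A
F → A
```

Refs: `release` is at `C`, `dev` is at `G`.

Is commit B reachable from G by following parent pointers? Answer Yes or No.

Ancestors of G: {A, G}.
B is not in that set, so it is not an ancestor of G.

No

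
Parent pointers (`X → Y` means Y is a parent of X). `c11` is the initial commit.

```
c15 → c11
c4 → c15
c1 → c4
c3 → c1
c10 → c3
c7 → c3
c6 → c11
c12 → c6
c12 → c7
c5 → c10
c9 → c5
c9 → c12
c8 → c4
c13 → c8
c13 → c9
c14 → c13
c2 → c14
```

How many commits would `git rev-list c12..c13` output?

Reachable from c13: {c1, c10, c11, c12, c13, c15, c3, c4, c5, c6, c7, c8, c9}.
Reachable from c12: {c1, c11, c12, c15, c3, c4, c6, c7}.
In c13's history but not c12's: {c10, c13, c5, c8, c9} — 5 commits.

5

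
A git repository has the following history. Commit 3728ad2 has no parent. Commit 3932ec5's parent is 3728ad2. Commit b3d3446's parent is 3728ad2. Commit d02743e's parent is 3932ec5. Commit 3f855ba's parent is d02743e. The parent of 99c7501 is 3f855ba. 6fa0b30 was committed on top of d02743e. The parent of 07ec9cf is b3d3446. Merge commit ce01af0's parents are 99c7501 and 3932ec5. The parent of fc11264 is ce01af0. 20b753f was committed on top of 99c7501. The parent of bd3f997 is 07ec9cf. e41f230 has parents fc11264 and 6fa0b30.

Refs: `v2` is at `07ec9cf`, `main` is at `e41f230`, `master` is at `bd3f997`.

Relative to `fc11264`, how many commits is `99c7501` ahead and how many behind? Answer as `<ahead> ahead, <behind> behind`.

0 ahead, 2 behind

Reachable from 99c7501: {3728ad2, 3932ec5, 3f855ba, 99c7501, d02743e}.
Reachable from fc11264: {3728ad2, 3932ec5, 3f855ba, 99c7501, ce01af0, d02743e, fc11264}.
Only in 99c7501's history (ahead): {} — 0.
Only in fc11264's history (behind): {ce01af0, fc11264} — 2.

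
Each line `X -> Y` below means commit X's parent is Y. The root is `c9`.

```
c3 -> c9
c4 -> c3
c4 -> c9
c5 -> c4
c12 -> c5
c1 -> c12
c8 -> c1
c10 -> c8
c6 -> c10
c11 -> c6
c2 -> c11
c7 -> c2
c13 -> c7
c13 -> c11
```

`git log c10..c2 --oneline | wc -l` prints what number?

Reachable from c2: {c1, c10, c11, c12, c2, c3, c4, c5, c6, c8, c9}.
Reachable from c10: {c1, c10, c12, c3, c4, c5, c8, c9}.
In c2's history but not c10's: {c11, c2, c6} — 3 commits.

3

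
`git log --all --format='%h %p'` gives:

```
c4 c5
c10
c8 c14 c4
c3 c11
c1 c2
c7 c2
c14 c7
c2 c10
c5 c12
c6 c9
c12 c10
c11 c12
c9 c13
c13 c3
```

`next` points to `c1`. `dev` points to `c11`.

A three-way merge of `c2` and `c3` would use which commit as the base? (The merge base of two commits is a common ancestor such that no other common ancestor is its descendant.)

c10

Ancestors of c2: {c10, c2}.
Ancestors of c3: {c10, c11, c12, c3}.
Common ancestors: {c10}.
The only common ancestor is c10, so it is the merge base.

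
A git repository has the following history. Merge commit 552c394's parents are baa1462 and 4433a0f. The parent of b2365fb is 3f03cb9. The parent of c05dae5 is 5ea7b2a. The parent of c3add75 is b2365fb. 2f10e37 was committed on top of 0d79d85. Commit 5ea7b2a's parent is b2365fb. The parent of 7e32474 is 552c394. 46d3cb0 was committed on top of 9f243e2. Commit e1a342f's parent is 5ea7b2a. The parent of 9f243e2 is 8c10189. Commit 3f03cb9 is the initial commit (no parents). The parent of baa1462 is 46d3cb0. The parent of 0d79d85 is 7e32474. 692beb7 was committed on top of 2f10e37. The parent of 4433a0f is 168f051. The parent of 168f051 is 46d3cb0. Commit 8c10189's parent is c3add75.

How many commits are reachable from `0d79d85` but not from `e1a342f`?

Reachable from 0d79d85: {0d79d85, 168f051, 3f03cb9, 4433a0f, 46d3cb0, 552c394, 7e32474, 8c10189, 9f243e2, b2365fb, baa1462, c3add75}.
Reachable from e1a342f: {3f03cb9, 5ea7b2a, b2365fb, e1a342f}.
In 0d79d85's history but not e1a342f's: {0d79d85, 168f051, 4433a0f, 46d3cb0, 552c394, 7e32474, 8c10189, 9f243e2, baa1462, c3add75} — 10 commits.

10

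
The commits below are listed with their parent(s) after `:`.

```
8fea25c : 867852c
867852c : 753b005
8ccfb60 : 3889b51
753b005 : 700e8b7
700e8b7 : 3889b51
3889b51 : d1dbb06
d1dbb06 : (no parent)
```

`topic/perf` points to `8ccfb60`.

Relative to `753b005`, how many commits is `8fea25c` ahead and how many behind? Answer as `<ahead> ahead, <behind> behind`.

Reachable from 8fea25c: {3889b51, 700e8b7, 753b005, 867852c, 8fea25c, d1dbb06}.
Reachable from 753b005: {3889b51, 700e8b7, 753b005, d1dbb06}.
Only in 8fea25c's history (ahead): {867852c, 8fea25c} — 2.
Only in 753b005's history (behind): {} — 0.

2 ahead, 0 behind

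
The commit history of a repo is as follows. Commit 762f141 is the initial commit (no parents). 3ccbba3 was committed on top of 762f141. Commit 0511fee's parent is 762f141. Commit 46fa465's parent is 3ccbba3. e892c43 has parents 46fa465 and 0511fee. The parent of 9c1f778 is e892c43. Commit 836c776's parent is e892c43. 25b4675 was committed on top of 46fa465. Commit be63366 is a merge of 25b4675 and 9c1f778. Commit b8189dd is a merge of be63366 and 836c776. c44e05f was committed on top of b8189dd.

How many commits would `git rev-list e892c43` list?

Walking parent pointers from e892c43: reachable set = {0511fee, 3ccbba3, 46fa465, 762f141, e892c43}.
That is 5 commits.

5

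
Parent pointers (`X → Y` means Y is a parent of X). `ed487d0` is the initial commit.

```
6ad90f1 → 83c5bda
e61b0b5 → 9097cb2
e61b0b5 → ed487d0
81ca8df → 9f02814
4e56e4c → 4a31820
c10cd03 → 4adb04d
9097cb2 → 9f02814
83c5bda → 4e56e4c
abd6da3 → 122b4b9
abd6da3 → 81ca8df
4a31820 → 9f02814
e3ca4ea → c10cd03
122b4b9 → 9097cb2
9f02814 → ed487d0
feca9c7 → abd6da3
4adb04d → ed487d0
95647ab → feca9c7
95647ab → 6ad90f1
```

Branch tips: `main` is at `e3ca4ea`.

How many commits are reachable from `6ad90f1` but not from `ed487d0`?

5

Reachable from 6ad90f1: {4a31820, 4e56e4c, 6ad90f1, 83c5bda, 9f02814, ed487d0}.
Reachable from ed487d0: {ed487d0}.
In 6ad90f1's history but not ed487d0's: {4a31820, 4e56e4c, 6ad90f1, 83c5bda, 9f02814} — 5 commits.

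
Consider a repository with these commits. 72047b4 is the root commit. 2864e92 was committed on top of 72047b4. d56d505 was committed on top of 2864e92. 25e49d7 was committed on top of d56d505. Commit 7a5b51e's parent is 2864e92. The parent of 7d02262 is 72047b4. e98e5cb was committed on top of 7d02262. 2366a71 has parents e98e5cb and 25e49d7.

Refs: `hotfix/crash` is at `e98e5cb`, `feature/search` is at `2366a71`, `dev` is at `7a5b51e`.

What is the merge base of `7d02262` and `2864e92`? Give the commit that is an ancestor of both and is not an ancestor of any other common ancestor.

72047b4

Ancestors of 7d02262: {72047b4, 7d02262}.
Ancestors of 2864e92: {2864e92, 72047b4}.
Common ancestors: {72047b4}.
The only common ancestor is 72047b4, so it is the merge base.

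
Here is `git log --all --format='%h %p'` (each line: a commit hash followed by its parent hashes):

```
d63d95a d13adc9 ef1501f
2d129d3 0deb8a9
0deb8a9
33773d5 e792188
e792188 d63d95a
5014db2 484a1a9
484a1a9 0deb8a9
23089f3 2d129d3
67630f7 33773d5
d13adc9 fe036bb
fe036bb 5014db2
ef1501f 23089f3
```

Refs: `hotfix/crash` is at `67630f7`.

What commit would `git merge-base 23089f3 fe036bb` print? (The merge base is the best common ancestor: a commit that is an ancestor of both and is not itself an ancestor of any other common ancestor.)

0deb8a9

Ancestors of 23089f3: {0deb8a9, 23089f3, 2d129d3}.
Ancestors of fe036bb: {0deb8a9, 484a1a9, 5014db2, fe036bb}.
Common ancestors: {0deb8a9}.
The only common ancestor is 0deb8a9, so it is the merge base.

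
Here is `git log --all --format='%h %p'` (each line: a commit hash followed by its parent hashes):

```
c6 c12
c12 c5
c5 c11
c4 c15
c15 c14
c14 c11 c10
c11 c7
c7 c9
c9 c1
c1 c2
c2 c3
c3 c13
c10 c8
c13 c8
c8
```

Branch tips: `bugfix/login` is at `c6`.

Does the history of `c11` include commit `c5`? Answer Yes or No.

Ancestors of c11: {c1, c11, c13, c2, c3, c7, c8, c9}.
c5 is not in that set, so it is not an ancestor of c11.

No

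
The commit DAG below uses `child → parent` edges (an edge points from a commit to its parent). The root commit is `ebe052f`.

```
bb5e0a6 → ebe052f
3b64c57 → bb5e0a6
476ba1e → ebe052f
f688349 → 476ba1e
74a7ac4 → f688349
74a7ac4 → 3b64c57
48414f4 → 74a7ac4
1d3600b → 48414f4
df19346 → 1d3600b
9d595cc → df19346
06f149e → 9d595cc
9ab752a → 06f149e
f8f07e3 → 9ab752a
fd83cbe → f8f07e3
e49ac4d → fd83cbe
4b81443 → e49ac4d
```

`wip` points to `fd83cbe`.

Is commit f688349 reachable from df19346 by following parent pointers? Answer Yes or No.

Ancestors of df19346 (commits reachable by following parents): {1d3600b, 3b64c57, 476ba1e, 48414f4, 74a7ac4, bb5e0a6, df19346, ebe052f, f688349}.
f688349 is in that set, so it is an ancestor of df19346.

Yes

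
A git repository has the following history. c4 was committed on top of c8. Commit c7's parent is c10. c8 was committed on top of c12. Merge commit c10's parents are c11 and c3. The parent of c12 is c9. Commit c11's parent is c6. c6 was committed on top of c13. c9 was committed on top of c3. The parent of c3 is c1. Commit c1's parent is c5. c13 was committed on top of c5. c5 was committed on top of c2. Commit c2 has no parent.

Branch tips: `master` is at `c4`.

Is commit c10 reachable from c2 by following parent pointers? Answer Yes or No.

Ancestors of c2: {c2}.
c10 is not in that set, so it is not an ancestor of c2.

No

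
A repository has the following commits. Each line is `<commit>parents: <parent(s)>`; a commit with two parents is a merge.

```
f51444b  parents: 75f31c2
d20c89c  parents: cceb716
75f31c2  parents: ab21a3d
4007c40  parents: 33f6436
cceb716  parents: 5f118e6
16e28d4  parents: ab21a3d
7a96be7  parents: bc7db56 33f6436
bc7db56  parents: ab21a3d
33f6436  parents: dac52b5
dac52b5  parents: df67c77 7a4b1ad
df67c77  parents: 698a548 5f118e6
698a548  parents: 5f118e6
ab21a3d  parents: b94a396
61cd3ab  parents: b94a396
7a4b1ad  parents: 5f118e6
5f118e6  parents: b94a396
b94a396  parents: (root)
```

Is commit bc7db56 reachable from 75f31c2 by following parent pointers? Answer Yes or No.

Ancestors of 75f31c2: {75f31c2, ab21a3d, b94a396}.
bc7db56 is not in that set, so it is not an ancestor of 75f31c2.

No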